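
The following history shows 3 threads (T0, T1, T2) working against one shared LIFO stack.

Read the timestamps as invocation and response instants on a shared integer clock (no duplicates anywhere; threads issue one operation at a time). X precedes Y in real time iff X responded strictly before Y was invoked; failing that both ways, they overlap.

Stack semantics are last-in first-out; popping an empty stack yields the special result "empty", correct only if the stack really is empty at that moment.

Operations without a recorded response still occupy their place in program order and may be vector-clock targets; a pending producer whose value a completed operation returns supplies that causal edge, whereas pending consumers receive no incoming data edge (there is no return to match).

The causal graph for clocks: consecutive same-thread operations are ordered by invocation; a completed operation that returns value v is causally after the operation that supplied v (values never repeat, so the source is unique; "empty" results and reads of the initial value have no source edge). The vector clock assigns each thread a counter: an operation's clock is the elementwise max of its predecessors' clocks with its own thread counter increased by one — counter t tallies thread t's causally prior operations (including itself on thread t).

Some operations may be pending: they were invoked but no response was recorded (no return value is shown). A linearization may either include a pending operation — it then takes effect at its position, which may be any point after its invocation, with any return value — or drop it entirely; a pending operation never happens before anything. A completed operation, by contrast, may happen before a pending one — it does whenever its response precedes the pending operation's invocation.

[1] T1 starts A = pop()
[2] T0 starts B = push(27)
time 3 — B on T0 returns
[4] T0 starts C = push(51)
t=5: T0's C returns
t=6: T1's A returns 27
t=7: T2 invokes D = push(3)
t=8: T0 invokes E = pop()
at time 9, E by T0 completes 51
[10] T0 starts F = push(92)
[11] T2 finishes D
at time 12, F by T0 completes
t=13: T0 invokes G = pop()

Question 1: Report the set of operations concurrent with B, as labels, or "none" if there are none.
overlap test against B [2,3]: concurrent iff the interval meets 2..3
A [1,6]: concurrent
C [4,5]: after
D [7,11]: after
E [8,9]: after
F [10,12]: after
G [13,…): after

A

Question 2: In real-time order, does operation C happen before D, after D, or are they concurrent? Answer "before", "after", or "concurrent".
C spans [4,5], D spans [7,11]
resp(C)=5 < inv(D)=7

before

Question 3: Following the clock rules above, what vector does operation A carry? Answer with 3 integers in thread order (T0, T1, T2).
invoked at 7, D has no predecessors; its own T2 bump gives (0, 0, 1)
invoked at 2, B has no predecessors; its own T0 bump gives (1, 0, 0)
invoked at 1, A merges VC(B)=(1, 0, 0) and bumps T1's slot → (1, 1, 0)
invoked at 4, C merges VC(B)=(1, 0, 0) and bumps T0's slot → (2, 0, 0)
invoked at 8, E merges VC(C)=(2, 0, 0) and bumps T0's slot → (3, 0, 0)
invoked at 10, F merges VC(E)=(3, 0, 0) and bumps T0's slot → (4, 0, 0)
invoked at 13, G merges VC(F)=(4, 0, 0) and bumps T0's slot → (5, 0, 0)
target: VC(A) = (1, 1, 0)

(1, 1, 0)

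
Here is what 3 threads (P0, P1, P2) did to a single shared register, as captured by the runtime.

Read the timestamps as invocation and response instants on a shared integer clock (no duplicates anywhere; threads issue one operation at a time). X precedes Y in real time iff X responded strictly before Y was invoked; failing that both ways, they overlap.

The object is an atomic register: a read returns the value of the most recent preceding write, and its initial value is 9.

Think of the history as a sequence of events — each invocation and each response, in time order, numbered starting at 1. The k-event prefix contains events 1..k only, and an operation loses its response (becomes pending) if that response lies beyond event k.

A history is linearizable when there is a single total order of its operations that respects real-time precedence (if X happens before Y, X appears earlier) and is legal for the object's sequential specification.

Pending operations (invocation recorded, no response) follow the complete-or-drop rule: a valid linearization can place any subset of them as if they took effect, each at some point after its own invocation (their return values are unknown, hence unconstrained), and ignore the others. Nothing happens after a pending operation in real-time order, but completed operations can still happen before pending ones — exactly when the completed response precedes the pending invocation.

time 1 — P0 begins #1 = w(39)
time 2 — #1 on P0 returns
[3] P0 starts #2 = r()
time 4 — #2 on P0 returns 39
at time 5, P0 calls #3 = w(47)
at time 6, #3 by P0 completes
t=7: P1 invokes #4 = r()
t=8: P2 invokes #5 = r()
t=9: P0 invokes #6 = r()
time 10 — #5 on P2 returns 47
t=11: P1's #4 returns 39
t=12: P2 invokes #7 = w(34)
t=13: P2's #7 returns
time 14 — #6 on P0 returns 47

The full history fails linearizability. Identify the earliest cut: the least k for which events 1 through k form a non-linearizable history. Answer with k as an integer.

events 1..10 are still linearizable — one witness is #1, #2, #3, #4, #5:
1. #1 w(39), leaving value 39
2. #2 r() → 39, leaving value 39
3. #3 w(47), leaving value 47
4. #4 r() (pending, included), leaving value 47
5. #5 r() → 47, leaving value 47
event 11 — #4's response, time 11 — after it, nothing linearizes
including or dropping the 1 pending operation (#6) in any combination fails
for example #1, #2, #3, #4, #5 (pending dropped) fails at step 4: #4 r() → 39 is not legal there
for example #1, #2, #3, #5, #4 (pending dropped) fails at step 5: #4 r() → 39 is not legal there

11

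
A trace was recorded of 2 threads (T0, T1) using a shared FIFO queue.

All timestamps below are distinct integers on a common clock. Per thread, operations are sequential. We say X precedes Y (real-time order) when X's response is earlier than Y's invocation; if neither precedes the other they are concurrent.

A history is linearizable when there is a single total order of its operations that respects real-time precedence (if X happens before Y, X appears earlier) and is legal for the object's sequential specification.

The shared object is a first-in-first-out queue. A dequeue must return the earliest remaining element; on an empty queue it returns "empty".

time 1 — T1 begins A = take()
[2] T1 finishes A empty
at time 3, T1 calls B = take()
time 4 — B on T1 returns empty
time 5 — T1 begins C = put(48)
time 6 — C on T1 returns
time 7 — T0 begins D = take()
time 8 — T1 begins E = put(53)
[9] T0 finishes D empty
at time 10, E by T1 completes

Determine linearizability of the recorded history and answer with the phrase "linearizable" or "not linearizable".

not linearizable

events 1..8 are fine; event 9 — the response of D at time 9 — makes the prefix non-linearizable
the completed operations (4 total) allow one real-time order; the FIFO queue replay rejects it
every completion of the 1 pending operation (E) was checked; none linearizes
one such order, A, B, C, D (pending dropped), breaks at step 4 where D take() → empty is illegal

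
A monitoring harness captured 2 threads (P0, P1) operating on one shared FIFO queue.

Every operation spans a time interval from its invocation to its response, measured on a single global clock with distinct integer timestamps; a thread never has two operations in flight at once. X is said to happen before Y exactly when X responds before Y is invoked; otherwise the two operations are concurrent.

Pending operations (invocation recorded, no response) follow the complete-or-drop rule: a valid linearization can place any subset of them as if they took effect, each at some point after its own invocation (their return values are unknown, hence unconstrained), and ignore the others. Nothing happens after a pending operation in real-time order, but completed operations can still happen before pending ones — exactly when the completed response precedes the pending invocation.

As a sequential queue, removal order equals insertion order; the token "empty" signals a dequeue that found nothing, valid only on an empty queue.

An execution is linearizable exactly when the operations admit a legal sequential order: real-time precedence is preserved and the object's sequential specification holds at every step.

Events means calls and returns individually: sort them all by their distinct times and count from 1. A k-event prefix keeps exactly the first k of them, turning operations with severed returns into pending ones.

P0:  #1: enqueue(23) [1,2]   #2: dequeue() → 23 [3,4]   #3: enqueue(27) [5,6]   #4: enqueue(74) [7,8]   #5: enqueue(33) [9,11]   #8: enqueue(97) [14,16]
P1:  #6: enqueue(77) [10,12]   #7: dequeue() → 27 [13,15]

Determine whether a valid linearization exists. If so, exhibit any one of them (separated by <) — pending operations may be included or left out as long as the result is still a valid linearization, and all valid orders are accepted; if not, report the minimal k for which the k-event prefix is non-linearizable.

linearizable — witness: #1 < #2 < #3 < #4 < #5 < #6 < #7 < #8

1. #1 enqueue(23), leaving queue <23>
2. #2 dequeue() → 23, leaving queue <>
3. #3 enqueue(27), leaving queue <27>
4. #4 enqueue(74), leaving queue <27,74>
5. #5 enqueue(33), leaving queue <27,74,33>
6. #6 enqueue(77), leaving queue <27,74,33,77>
7. #7 dequeue() → 27, leaving queue <74,33,77>
8. #8 enqueue(97), leaving queue <74,33,77,97>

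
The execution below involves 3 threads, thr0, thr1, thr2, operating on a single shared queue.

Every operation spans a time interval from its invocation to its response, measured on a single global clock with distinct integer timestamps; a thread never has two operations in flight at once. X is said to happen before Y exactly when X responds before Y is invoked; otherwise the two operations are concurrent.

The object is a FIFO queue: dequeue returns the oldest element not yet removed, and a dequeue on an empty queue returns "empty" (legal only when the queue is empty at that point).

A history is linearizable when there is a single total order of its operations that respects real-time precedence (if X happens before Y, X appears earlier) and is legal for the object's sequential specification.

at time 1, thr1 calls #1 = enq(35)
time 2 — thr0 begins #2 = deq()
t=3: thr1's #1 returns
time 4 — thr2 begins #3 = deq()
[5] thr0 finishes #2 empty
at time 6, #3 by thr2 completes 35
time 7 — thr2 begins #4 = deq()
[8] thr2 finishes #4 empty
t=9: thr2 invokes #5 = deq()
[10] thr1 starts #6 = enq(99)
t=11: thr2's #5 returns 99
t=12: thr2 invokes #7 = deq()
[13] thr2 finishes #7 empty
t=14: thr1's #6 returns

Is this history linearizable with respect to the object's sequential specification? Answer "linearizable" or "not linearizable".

linearizable

witness order: #1, #3, #2, #4, #6, #5, #7
step 1: #1 enq(35) — queue <35>
step 2: #3 deq() → 35 — queue <>
step 3: #2 deq() → empty — queue <>
step 4: #4 deq() → empty — queue <>
step 5: #6 enq(99) — queue <99>
step 6: #5 deq() → 99 — queue <>
step 7: #7 deq() → empty — queue <>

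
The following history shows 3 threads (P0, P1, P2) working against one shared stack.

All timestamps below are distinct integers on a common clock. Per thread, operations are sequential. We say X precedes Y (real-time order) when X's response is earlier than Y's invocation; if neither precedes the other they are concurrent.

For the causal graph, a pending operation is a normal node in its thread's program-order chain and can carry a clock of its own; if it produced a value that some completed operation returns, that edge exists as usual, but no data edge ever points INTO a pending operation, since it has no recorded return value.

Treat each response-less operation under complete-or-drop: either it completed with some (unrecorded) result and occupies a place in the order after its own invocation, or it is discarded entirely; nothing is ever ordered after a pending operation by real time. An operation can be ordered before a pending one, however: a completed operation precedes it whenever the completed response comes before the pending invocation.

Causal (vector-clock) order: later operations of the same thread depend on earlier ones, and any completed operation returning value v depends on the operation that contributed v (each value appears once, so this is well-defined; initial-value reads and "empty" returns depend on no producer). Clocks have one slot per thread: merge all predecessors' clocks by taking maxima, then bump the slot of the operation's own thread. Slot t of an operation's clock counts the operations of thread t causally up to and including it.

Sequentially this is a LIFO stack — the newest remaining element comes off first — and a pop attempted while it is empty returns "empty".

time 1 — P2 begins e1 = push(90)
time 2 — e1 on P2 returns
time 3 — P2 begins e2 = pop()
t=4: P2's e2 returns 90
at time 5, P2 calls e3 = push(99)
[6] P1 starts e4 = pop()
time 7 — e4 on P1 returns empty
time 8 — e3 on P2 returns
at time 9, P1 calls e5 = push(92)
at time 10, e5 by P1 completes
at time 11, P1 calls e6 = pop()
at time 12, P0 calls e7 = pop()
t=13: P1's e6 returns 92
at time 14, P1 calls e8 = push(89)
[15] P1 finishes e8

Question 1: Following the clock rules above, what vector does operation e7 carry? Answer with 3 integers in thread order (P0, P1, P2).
Answer: (1, 0, 0)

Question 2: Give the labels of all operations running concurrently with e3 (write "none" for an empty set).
Answer: e4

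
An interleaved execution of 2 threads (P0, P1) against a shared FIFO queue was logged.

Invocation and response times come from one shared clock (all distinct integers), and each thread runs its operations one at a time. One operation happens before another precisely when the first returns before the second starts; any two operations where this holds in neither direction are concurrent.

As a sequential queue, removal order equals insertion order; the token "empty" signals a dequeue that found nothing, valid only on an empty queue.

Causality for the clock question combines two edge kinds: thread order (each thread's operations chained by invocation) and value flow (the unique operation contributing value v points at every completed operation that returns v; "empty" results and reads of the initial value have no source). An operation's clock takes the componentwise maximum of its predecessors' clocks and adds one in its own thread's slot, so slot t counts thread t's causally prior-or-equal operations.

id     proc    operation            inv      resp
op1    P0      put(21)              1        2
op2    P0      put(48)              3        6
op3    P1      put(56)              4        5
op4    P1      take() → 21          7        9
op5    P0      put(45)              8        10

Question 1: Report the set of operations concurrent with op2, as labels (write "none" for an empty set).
concurrent with op2 ([3,6]): every op whose interval crosses 3..6
op1 [1,2]: before
op3 [4,5]: concurrent
op4 [7,9]: after
op5 [8,10]: after

op3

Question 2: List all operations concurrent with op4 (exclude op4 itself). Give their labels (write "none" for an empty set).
overlap test against op4 [7,9]: concurrent iff the interval meets 7..9
op1 [1,2]: before
op2 [3,6]: before
op3 [4,5]: before
op5 [8,10]: concurrent

op5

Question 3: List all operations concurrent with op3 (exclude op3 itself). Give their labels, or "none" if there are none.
op3 runs from 4 to 5; window-overlapping ops are concurrent
op1 [1,2]: before
op2 [3,6]: concurrent
op4 [7,9]: after
op5 [8,10]: after

op2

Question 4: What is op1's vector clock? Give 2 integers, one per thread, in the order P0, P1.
op3 (invocation 4): nothing precedes it; P1's component alone gives (0, 1)
op1 (invocation 1): nothing precedes it; P0's component alone gives (1, 0)
op2 (invocation 3): componentwise max over VC(op1)=(1, 0), +1 at P0, giving (2, 0)
op4 (invocation 7): componentwise max over VC(op1)=(1, 0), VC(op3)=(0, 1), +1 at P1, giving (1, 2)
op5 (invocation 8): componentwise max over VC(op2)=(2, 0), +1 at P0, giving (3, 0)
target: VC(op1) = (1, 0)

(1, 0)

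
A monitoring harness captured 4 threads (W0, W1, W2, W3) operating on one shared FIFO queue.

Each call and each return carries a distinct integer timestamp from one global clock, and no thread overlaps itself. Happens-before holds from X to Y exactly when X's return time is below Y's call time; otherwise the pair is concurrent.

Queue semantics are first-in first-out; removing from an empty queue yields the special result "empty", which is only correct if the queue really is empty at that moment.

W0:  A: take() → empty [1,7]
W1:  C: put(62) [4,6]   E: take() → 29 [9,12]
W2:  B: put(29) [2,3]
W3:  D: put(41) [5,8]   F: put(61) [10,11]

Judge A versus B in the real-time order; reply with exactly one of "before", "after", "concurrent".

A spans [1,7], B spans [2,3]
the intervals overlap in both directions

concurrent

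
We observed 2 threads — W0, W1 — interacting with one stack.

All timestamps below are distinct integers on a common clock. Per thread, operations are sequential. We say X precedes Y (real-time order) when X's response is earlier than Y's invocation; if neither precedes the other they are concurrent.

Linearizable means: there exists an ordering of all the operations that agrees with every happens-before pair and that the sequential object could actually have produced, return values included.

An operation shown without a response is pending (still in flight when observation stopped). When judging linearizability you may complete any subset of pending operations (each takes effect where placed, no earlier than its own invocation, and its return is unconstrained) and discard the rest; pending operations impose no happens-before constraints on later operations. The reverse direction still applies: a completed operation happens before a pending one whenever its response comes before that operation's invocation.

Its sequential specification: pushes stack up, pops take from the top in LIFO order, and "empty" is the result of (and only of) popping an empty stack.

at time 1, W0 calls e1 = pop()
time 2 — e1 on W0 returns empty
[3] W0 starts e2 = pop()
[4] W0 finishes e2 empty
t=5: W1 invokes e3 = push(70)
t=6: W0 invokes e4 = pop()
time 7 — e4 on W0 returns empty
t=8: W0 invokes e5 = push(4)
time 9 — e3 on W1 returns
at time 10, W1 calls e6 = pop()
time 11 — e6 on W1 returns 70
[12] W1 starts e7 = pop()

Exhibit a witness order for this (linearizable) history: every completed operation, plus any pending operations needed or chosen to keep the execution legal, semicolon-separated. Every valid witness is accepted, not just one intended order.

e1; e2; e4; e3; e6

after step 1 (e1 pop() → empty): stack <>
after step 2 (e2 pop() → empty): stack <>
after step 3 (e4 pop() → empty): stack <>
after step 4 (e3 push(70)): stack <70>
after step 5 (e6 pop() → 70): stack <>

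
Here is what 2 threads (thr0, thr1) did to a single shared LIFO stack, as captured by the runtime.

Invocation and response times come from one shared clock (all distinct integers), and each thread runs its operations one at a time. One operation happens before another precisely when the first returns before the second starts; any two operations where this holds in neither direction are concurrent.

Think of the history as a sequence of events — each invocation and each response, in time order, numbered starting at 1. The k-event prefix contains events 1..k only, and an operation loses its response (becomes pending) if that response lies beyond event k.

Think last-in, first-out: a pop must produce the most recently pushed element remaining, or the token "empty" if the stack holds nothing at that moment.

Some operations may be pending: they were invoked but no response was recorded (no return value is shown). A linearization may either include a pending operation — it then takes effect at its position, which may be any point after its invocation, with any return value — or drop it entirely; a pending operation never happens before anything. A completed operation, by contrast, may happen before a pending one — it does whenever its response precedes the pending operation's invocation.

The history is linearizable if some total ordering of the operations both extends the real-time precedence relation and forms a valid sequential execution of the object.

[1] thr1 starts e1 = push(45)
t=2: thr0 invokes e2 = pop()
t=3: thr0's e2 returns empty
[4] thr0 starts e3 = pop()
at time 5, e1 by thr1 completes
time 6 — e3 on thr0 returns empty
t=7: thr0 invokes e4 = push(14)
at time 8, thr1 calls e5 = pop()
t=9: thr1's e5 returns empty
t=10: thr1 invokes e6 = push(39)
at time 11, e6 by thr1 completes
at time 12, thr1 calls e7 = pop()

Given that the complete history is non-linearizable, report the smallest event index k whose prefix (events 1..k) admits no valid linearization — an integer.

9

events 1..8 are linearizable, e.g. via e2, e3, e1:
step 1: e2 pop() → empty — stack <>
step 2: e3 pop() → empty — stack <>
step 3: e1 push(45) — stack <45>
adding event 9 (e5 responds at 9) leaves no legal real-time order
no completion choice of the 1 pending operation (e4) rescues it — every subset was tried
sample order e1, e2, e3, e5 (pending dropped) stalls at step 2 — e2 pop() → empty has no legal effect
sample order e2, e1, e3, e5 (pending dropped) stalls at step 3 — e3 pop() → empty has no legal effect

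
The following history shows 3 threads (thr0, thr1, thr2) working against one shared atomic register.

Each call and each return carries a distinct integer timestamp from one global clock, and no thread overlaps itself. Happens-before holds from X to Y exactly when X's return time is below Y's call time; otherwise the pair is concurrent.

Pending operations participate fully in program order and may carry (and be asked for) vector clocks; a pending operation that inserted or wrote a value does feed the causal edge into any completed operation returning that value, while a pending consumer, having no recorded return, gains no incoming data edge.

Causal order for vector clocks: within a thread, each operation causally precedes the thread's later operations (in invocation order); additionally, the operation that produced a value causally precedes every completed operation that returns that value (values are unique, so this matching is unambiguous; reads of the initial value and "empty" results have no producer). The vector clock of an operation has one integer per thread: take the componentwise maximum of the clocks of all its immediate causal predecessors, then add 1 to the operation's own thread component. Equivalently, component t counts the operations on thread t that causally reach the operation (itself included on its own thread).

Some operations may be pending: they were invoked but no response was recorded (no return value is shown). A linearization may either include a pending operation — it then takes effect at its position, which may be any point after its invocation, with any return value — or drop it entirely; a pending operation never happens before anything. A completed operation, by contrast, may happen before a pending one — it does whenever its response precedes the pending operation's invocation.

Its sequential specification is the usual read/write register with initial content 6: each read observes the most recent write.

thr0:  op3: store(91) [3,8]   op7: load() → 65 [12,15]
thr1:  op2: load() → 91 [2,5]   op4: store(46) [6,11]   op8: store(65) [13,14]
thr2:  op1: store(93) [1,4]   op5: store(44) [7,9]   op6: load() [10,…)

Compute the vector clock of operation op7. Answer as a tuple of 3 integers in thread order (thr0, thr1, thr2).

VC(op1, invoked at 1): no causal predecessors; +1 on thr2 → (0, 0, 1)
VC(op3, invoked at 3): no causal predecessors; +1 on thr0 → (1, 0, 0)
VC(op5, invoked at 7): max of VC(op1)=(0, 0, 1), then +1 on thread thr2 → (0, 0, 2)
VC(op2, invoked at 2): max of VC(op3)=(1, 0, 0), then +1 on thread thr1 → (1, 1, 0)
VC(op6, invoked at 10): max of VC(op5)=(0, 0, 2), then +1 on thread thr2 → (0, 0, 3)
VC(op4, invoked at 6): max of VC(op2)=(1, 1, 0), then +1 on thread thr1 → (1, 2, 0)
VC(op8, invoked at 13): max of VC(op4)=(1, 2, 0), then +1 on thread thr1 → (1, 3, 0)
VC(op7, invoked at 12): max of VC(op3)=(1, 0, 0), VC(op8)=(1, 3, 0), then +1 on thread thr0 → (2, 3, 0)
target: VC(op7) = (2, 3, 0)

(2, 3, 0)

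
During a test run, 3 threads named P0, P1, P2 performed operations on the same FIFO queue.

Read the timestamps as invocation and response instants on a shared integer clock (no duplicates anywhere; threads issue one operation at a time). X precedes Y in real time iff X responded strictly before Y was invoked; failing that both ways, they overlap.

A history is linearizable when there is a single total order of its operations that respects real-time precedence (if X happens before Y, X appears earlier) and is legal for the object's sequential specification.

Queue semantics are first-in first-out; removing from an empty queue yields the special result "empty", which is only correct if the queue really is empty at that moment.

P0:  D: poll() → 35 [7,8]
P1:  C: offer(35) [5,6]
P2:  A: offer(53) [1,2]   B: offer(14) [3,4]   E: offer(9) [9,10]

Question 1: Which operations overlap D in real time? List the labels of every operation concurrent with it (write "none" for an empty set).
D spans [7,8]; an op avoiding the whole window 7..8 is ordered, any other is concurrent
A [1,2]: before
B [3,4]: before
C [5,6]: before
E [9,10]: after

none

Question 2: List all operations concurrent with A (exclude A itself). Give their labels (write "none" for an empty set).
A runs from 1 to 2; window-overlapping ops are concurrent
B [3,4]: after
C [5,6]: after
D [7,8]: after
E [9,10]: after

none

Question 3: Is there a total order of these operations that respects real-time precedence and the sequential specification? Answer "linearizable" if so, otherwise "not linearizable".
prefix check: 1..7 passes, 1..8 fails once D's time-8 response joins
a single order respects real time; the 4 completed FIFO queue operations fail replay along it
e.g. A, B, C, D: illegal at step 4, since D poll() → 35 cannot apply there

not linearizable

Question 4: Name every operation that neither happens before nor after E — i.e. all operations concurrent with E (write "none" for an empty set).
E spans [9,10]: anything still running between times 9 and 10 counts as concurrent
A [1,2]: before
B [3,4]: before
C [5,6]: before
D [7,8]: before

none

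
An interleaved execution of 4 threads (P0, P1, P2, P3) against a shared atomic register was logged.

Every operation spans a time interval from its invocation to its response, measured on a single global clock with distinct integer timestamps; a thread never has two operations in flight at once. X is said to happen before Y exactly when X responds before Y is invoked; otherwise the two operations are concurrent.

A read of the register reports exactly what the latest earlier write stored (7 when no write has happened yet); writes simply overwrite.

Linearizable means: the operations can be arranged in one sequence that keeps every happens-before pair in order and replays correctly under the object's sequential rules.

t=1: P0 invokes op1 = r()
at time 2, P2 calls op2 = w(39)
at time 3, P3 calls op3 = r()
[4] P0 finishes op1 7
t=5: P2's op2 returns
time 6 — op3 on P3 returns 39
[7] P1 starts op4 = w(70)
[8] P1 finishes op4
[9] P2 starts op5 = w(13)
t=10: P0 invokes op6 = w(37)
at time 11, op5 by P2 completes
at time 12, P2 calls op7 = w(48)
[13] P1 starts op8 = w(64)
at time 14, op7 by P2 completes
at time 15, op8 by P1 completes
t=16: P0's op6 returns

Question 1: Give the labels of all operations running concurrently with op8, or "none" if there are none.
op8 spans [13,15]; an op avoiding the whole window 13..15 is ordered, any other is concurrent
op1 [1,4]: before
op2 [2,5]: before
op3 [3,6]: before
op4 [7,8]: before
op5 [9,11]: before
op6 [10,16]: concurrent
op7 [12,14]: concurrent

op6, op7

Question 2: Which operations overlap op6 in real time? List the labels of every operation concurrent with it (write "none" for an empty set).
op6 runs from 10 to 16; window-overlapping ops are concurrent
op1 [1,4]: before
op2 [2,5]: before
op3 [3,6]: before
op4 [7,8]: before
op5 [9,11]: concurrent
op7 [12,14]: concurrent
op8 [13,15]: concurrent

op5, op7, op8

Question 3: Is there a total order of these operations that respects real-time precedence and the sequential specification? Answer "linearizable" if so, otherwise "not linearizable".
one valid linearization: op1, op2, op3, op4, op5, op6, op7, op8
step 1: op1 r() → 7 — value 7
step 2: op2 w(39) — value 39
step 3: op3 r() → 39 — value 39
step 4: op4 w(70) — value 70
step 5: op5 w(13) — value 13
step 6: op6 w(37) — value 37
step 7: op7 w(48) — value 48
step 8: op8 w(64) — value 64

linearizable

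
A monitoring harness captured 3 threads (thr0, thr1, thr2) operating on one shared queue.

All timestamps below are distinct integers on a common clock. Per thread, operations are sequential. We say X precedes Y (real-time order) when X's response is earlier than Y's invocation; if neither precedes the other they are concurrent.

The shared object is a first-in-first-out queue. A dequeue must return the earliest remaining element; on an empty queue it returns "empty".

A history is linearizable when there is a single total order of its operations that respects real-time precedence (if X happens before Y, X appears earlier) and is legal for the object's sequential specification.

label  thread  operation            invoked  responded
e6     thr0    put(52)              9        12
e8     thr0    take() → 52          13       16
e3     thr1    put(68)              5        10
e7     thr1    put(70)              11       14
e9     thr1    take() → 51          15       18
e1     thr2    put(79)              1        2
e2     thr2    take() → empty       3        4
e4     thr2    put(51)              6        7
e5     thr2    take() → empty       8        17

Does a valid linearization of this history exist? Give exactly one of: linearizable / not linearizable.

events 1..3 are fine; event 4 — the response of e2 at time 4 — makes the prefix non-linearizable
exactly one order of the 2 completed ops respects real time; the queue replay fails
one such order, e1, e2, breaks at step 2 where e2 take() → empty is illegal

not linearizable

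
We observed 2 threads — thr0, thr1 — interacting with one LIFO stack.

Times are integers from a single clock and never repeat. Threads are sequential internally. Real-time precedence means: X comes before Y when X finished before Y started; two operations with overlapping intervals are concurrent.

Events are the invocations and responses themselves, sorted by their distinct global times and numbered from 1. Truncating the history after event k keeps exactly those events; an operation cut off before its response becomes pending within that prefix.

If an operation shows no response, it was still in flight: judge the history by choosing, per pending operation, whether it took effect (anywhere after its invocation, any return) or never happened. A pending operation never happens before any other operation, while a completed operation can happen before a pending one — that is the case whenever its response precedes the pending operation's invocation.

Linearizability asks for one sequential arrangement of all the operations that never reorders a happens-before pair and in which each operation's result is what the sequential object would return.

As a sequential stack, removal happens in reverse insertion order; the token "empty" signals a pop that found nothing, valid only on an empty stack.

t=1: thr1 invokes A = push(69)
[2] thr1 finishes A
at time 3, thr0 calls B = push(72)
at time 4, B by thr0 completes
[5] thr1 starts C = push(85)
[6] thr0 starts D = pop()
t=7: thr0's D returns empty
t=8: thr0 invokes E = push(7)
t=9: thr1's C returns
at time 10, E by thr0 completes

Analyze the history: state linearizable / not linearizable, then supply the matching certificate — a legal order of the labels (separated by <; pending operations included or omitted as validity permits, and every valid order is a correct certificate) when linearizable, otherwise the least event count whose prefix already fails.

through event 6 a valid linearization exists; event 7 (D responding at time 7) ends that
a single order respects real time; the 3 completed LIFO stack operations fail replay along it
no escape via the 1 pending operation (C): every completion choice fails
for example A, B, D (pending dropped) fails at step 3: D pop() → empty is not legal there

not linearizable — minimal violating prefix: 7 events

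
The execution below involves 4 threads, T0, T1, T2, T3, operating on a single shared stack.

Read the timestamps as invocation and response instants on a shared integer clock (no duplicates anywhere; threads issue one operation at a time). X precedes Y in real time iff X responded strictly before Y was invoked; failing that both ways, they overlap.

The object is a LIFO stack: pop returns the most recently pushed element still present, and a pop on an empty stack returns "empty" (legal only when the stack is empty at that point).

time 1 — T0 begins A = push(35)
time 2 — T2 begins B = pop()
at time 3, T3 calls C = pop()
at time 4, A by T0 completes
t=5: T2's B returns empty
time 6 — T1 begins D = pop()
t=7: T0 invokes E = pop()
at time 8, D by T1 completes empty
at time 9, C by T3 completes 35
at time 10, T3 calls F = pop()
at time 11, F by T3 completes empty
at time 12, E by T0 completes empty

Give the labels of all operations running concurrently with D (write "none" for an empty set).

C, E

D spans [6,8]; an op avoiding the whole window 6..8 is ordered, any other is concurrent
A [1,4]: before
B [2,5]: before
C [3,9]: concurrent
E [7,12]: concurrent
F [10,11]: after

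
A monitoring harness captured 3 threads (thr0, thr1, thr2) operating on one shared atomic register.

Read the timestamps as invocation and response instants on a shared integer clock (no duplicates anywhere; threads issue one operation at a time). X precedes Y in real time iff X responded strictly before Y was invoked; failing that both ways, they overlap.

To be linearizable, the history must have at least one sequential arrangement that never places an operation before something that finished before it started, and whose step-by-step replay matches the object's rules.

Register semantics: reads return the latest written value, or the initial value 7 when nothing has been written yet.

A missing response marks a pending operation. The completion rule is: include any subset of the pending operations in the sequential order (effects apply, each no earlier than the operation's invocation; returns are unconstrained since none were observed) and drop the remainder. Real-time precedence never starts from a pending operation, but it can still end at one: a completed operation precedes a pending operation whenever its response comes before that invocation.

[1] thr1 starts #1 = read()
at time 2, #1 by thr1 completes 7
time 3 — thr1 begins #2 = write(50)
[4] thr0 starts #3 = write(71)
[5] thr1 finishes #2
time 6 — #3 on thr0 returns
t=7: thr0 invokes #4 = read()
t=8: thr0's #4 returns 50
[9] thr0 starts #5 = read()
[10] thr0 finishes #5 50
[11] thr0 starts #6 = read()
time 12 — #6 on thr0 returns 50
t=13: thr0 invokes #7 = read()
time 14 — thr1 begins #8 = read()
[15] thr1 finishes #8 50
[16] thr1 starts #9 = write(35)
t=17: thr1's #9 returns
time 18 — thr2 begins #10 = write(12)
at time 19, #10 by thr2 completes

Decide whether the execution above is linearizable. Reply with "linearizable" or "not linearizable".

one valid linearization: #1, #3, #2, #4, #5, #6, #7, #8, #9, #10
step 1: #1 read() → 7 — value 7
step 2: #3 write(71) — value 71
step 3: #2 write(50) — value 50
step 4: #4 read() → 50 — value 50
step 5: #5 read() → 50 — value 50
step 6: #6 read() → 50 — value 50
step 7: #7 read() (pending, included) — value 50
step 8: #8 read() → 50 — value 50
step 9: #9 write(35) — value 35
step 10: #10 write(12) — value 12

linearizable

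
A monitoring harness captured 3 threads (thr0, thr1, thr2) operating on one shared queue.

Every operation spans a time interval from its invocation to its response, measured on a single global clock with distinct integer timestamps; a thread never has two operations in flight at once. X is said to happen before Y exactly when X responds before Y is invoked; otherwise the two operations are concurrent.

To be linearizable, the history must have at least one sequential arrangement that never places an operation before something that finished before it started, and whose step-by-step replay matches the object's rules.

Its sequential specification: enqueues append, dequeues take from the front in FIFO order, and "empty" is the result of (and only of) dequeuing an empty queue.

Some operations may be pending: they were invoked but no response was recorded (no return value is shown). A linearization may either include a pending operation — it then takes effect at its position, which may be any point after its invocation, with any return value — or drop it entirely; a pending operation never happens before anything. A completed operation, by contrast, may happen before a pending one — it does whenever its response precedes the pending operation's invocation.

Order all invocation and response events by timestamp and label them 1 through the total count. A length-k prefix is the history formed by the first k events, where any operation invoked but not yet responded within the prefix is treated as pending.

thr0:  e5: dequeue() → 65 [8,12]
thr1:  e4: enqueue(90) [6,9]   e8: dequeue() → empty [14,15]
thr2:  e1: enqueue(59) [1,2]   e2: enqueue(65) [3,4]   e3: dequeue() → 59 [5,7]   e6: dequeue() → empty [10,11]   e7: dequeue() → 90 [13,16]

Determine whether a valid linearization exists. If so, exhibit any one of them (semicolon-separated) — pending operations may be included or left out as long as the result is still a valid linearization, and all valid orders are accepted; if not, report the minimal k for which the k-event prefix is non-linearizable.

not linearizable — minimal violating prefix: 11 events

cut after 10 events: linearizable; cut after 11 events (e6 responds, time 11): not linearizable
all 2 real-time-respecting orders fail — 5 completed queue operations, no legal replay
including or dropping the 1 pending operation (e5) in any combination fails
e.g. e1, e2, e3, e4, e6 (pending dropped): illegal at step 5, since e6 dequeue() → empty cannot apply there
e.g. e1, e2, e4, e3, e6 (pending dropped): illegal at step 5, since e6 dequeue() → empty cannot apply there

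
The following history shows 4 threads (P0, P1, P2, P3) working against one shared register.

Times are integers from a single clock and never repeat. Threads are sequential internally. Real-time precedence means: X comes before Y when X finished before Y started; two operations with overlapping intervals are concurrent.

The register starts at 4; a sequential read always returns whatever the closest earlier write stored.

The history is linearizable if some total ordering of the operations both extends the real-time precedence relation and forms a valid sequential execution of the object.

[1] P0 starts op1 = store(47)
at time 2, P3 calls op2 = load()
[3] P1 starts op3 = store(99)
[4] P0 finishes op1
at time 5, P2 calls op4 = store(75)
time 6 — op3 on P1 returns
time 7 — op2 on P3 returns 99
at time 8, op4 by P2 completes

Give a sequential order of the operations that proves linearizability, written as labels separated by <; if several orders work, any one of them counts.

op1 < op3 < op2 < op4

step 1: op1 store(47) — value 47
step 2: op3 store(99) — value 99
step 3: op2 load() → 99 — value 99
step 4: op4 store(75) — value 75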